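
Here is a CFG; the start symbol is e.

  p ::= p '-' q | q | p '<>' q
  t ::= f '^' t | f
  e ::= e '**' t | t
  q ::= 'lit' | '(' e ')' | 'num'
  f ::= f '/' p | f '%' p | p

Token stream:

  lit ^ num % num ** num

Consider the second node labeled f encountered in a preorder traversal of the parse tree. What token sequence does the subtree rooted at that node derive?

[e [e [t [f [p [q lit]]] ^ [t [f [f [p [q num]]] % [p [q num]]]]]] ** [t [f [p [q num]]]]]

num % num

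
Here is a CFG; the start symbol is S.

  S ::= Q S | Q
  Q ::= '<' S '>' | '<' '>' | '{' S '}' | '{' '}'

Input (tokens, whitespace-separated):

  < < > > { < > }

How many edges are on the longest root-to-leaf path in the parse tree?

5

[S [Q < [S [Q < >]] >] [S [Q { [S [Q < >]] }]]]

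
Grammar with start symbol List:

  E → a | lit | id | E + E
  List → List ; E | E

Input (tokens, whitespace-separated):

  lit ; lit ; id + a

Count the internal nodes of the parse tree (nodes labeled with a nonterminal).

8

[List [List [List [E lit]] ; [E lit]] ; [E [E id] + [E a]]]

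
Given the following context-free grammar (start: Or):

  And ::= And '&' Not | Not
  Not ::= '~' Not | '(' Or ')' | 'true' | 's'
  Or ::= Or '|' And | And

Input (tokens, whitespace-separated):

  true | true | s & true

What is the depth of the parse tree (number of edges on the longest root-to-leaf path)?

5

[Or [Or [Or [And [Not true]]] | [And [Not true]]] | [And [And [Not s]] & [Not true]]]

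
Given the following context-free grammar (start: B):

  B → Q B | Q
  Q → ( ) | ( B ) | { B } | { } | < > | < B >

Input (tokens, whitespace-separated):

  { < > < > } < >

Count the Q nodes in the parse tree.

[B [Q { [B [Q < >] [B [Q < >]]] }] [B [Q < >]]]

4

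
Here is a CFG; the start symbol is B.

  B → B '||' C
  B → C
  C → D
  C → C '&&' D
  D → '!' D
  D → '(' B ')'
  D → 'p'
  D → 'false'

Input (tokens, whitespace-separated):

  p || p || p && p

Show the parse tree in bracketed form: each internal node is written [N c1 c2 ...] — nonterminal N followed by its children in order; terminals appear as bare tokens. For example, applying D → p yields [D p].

B
B || C
B || C || C
C || C || C
D || C || C
p || C || C
p || D || C
p || p || C
p || p || C && D
p || p || D && D
p || p || p && D
p || p || p && p

[B [B [B [C [D p]]] || [C [D p]]] || [C [C [D p]] && [D p]]]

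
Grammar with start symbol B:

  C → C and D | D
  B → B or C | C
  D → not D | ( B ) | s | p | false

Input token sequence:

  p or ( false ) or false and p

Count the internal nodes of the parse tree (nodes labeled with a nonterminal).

[B [B [B [C [D p]]] or [C [D ( [B [C [D false]]] )]]] or [C [C [D false]] and [D p]]]

14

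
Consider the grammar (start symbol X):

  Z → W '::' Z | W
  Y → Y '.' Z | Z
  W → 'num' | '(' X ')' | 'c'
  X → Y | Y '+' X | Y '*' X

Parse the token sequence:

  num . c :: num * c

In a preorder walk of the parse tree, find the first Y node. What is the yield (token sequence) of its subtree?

num . c :: num

[X [Y [Y [Z [W num]]] . [Z [W c] :: [Z [W num]]]] * [X [Y [Z [W c]]]]]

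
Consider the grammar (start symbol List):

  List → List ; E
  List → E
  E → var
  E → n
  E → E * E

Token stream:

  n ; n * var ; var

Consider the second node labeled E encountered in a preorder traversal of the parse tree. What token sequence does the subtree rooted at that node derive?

[List [List [List [E n]] ; [E [E n] * [E var]]] ; [E var]]

n * var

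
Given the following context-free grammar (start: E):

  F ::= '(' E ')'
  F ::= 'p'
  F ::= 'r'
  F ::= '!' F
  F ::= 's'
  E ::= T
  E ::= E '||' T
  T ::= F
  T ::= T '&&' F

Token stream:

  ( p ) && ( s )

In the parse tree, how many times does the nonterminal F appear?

4

[E [T [T [F ( [E [T [F p]]] )]] && [F ( [E [T [F s]]] )]]]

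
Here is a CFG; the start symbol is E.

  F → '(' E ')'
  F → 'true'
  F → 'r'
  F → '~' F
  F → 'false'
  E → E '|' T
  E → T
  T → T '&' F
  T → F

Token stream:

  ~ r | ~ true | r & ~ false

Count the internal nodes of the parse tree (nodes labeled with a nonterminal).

[E [E [E [T [F ~ [F r]]]] | [T [F ~ [F true]]]] | [T [T [F r]] & [F ~ [F false]]]]

14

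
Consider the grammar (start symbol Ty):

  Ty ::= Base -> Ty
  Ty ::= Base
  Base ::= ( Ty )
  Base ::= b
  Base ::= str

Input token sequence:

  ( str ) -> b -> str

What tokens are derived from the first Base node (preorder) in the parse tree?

[Ty [Base ( [Ty [Base str]] )] -> [Ty [Base b] -> [Ty [Base str]]]]

( str )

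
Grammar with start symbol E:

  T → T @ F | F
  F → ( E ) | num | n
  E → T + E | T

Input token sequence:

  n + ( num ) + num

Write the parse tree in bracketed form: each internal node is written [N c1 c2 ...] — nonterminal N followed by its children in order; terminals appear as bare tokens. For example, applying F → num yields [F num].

E
T + E
F + E
n + E
n + T + E
n + F + E
n + ( E ) + E
n + ( T ) + E
n + ( F ) + E
n + ( num ) + E
n + ( num ) + T
n + ( num ) + F
n + ( num ) + num

[E [T [F n]] + [E [T [F ( [E [T [F num]]] )]] + [E [T [F num]]]]]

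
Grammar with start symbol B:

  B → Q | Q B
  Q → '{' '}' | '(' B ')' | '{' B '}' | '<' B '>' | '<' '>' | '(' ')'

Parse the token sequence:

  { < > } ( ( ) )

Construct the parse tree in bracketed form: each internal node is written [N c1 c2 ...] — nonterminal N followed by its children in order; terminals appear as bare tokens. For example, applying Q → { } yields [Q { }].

B
Q B
{ B } B
{ Q } B
{ < > } B
{ < > } Q
{ < > } ( B )
{ < > } ( Q )
{ < > } ( ( ) )

[B [Q { [B [Q < >]] }] [B [Q ( [B [Q ( )]] )]]]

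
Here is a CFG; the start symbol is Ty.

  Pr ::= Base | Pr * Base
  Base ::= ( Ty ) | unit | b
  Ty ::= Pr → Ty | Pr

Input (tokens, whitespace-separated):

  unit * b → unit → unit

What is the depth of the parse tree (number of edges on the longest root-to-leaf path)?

[Ty [Pr [Pr [Base unit]] * [Base b]] → [Ty [Pr [Base unit]] → [Ty [Pr [Base unit]]]]]

5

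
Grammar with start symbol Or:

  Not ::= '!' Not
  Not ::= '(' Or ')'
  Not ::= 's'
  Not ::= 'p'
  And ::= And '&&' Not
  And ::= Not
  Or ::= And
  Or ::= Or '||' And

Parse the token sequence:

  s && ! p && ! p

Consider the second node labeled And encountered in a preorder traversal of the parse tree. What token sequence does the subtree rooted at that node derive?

s && ! p

[Or [And [And [And [Not s]] && [Not ! [Not p]]] && [Not ! [Not p]]]]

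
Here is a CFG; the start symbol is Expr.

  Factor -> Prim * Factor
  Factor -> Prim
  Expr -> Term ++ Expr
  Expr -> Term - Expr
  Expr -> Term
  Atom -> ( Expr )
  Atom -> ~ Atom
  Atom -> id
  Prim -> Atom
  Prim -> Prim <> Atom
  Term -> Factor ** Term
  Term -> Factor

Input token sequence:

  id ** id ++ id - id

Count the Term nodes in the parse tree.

4

[Expr [Term [Factor [Prim [Atom id]]] ** [Term [Factor [Prim [Atom id]]]]] ++ [Expr [Term [Factor [Prim [Atom id]]]] - [Expr [Term [Factor [Prim [Atom id]]]]]]]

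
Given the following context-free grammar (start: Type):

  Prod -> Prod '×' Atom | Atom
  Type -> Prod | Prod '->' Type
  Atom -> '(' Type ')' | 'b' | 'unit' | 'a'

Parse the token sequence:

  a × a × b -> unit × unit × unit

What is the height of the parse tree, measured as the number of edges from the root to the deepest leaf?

[Type [Prod [Prod [Prod [Atom a]] × [Atom a]] × [Atom b]] -> [Type [Prod [Prod [Prod [Atom unit]] × [Atom unit]] × [Atom unit]]]]

6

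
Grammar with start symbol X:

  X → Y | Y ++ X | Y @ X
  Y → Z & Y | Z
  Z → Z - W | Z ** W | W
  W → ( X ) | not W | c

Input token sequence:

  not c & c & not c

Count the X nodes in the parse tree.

1

[X [Y [Z [W not [W c]]] & [Y [Z [W c]] & [Y [Z [W not [W c]]]]]]]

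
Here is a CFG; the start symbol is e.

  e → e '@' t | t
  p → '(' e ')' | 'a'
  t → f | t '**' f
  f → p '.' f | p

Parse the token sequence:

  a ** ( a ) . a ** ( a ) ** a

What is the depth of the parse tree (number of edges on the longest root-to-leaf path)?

10

[e [t [t [t [t [f [p a]]] ** [f [p ( [e [t [f [p a]]]] )] . [f [p a]]]] ** [f [p ( [e [t [f [p a]]]] )]]] ** [f [p a]]]]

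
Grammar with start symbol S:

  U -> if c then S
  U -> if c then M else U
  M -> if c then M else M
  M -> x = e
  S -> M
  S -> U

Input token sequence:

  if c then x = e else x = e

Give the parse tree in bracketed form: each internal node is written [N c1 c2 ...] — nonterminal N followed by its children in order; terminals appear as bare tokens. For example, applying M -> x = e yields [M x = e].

S
M
if c then M else M
if c then x = e else M
if c then x = e else x = e

[S [M if c then [M x = e] else [M x = e]]]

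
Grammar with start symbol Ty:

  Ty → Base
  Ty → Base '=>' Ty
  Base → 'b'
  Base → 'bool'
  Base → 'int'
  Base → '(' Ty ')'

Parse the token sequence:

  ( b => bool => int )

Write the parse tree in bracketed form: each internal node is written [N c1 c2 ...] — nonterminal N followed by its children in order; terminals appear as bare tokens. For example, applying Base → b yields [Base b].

[Ty [Base ( [Ty [Base b] => [Ty [Base bool] => [Ty [Base int]]]] )]]

Ty
Base
( Ty )
( Base => Ty )
( b => Ty )
( b => Base => Ty )
( b => bool => Ty )
( b => bool => Base )
( b => bool => int )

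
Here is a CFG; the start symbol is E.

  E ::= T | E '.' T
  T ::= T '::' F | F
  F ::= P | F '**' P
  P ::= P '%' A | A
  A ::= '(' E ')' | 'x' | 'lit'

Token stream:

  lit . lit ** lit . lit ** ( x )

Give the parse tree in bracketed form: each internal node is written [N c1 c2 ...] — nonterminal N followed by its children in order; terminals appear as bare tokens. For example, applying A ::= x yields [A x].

[E [E [E [T [F [P [A lit]]]]] . [T [F [F [P [A lit]]] ** [P [A lit]]]]] . [T [F [F [P [A lit]]] ** [P [A ( [E [T [F [P [A x]]]]] )]]]]]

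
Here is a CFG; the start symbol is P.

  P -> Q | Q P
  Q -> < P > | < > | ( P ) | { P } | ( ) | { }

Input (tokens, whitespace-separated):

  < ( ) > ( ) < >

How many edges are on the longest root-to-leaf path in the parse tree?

4

[P [Q < [P [Q ( )]] >] [P [Q ( )] [P [Q < >]]]]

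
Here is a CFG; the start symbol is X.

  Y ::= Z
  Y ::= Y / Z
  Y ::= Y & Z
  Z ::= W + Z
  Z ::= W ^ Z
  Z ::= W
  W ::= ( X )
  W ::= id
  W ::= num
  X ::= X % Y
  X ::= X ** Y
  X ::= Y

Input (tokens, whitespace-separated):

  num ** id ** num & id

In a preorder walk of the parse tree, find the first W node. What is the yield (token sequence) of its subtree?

[X [X [X [Y [Z [W num]]]] ** [Y [Z [W id]]]] ** [Y [Y [Z [W num]]] & [Z [W id]]]]

num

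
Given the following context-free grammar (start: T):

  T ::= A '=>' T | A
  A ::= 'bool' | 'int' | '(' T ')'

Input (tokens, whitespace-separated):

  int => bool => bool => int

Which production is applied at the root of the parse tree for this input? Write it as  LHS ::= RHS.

[T [A int] => [T [A bool] => [T [A bool] => [T [A int]]]]]

T ::= A '=>' T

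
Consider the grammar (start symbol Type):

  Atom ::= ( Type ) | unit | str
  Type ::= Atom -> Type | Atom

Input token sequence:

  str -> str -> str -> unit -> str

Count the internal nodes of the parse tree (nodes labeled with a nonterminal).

[Type [Atom str] -> [Type [Atom str] -> [Type [Atom str] -> [Type [Atom unit] -> [Type [Atom str]]]]]]

10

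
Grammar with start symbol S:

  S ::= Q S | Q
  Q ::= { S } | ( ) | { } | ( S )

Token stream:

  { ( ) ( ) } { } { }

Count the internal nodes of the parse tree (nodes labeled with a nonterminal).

10

[S [Q { [S [Q ( )] [S [Q ( )]]] }] [S [Q { }] [S [Q { }]]]]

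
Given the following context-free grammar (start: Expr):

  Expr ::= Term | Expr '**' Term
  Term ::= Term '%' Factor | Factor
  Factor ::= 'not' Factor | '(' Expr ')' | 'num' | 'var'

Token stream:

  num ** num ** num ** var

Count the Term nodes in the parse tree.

[Expr [Expr [Expr [Expr [Term [Factor num]]] ** [Term [Factor num]]] ** [Term [Factor num]]] ** [Term [Factor var]]]

4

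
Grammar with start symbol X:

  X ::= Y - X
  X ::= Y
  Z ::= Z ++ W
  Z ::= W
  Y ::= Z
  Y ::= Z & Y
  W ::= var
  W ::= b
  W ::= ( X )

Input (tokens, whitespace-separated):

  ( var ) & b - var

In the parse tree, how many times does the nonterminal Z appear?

[X [Y [Z [W ( [X [Y [Z [W var]]]] )]] & [Y [Z [W b]]]] - [X [Y [Z [W var]]]]]

4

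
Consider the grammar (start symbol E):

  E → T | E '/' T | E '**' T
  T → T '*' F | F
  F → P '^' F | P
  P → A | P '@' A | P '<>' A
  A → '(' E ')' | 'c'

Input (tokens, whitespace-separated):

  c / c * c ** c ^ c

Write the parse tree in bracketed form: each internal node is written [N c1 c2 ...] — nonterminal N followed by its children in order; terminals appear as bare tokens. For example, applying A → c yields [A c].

E
E ** T
E / T ** T
T / T ** T
F / T ** T
P / T ** T
A / T ** T
c / T ** T
c / T * F ** T
c / F * F ** T
c / P * F ** T
c / A * F ** T
c / c * F ** T
c / c * P ** T
c / c * A ** T
c / c * c ** T
c / c * c ** F
c / c * c ** P ^ F
c / c * c ** A ^ F
c / c * c ** c ^ F
c / c * c ** c ^ P
c / c * c ** c ^ A
c / c * c ** c ^ c

[E [E [E [T [F [P [A c]]]]] / [T [T [F [P [A c]]]] * [F [P [A c]]]]] ** [T [F [P [A c]] ^ [F [P [A c]]]]]]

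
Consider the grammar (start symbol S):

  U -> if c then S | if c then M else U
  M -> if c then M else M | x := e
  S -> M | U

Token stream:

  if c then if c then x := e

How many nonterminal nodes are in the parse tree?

[S [U if c then [S [U if c then [S [M x := e]]]]]]

6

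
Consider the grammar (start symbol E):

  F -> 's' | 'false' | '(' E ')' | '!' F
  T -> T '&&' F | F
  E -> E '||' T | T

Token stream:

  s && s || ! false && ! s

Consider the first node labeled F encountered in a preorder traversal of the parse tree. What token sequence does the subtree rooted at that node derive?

s

[E [E [T [T [F s]] && [F s]]] || [T [T [F ! [F false]]] && [F ! [F s]]]]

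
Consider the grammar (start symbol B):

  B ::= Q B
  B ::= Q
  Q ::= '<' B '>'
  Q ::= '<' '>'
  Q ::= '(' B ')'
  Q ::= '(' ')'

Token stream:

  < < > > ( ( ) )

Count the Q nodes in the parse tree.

4

[B [Q < [B [Q < >]] >] [B [Q ( [B [Q ( )]] )]]]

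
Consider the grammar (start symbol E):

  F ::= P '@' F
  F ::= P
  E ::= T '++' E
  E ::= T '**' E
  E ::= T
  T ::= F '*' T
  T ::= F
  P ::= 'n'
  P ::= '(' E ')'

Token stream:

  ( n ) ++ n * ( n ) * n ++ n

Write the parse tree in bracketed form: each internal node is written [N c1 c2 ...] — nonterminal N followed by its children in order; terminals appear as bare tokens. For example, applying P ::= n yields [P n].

[E [T [F [P ( [E [T [F [P n]]]] )]]] ++ [E [T [F [P n]] * [T [F [P ( [E [T [F [P n]]]] )]] * [T [F [P n]]]]] ++ [E [T [F [P n]]]]]]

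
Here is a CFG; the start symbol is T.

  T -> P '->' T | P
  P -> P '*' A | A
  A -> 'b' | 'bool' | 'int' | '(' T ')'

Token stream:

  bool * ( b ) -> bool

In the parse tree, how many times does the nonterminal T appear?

3

[T [P [P [A bool]] * [A ( [T [P [A b]]] )]] -> [T [P [A bool]]]]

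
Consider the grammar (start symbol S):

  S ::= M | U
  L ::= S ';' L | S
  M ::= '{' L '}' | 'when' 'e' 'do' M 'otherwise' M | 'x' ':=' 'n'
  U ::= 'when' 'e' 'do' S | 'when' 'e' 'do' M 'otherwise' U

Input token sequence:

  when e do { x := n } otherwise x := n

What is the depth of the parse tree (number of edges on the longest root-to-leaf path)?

6

[S [M when e do [M { [L [S [M x := n]]] }] otherwise [M x := n]]]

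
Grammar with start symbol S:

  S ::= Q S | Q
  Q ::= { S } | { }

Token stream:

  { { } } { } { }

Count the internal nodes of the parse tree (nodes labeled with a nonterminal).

8

[S [Q { [S [Q { }]] }] [S [Q { }] [S [Q { }]]]]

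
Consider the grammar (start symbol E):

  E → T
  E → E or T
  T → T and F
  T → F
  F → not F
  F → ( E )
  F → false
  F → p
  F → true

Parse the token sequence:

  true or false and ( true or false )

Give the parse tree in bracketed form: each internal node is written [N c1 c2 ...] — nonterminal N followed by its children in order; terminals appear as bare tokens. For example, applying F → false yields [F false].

[E [E [T [F true]]] or [T [T [F false]] and [F ( [E [E [T [F true]]] or [T [F false]]] )]]]

E
E or T
T or T
F or T
true or T
true or T and F
true or F and F
true or false and F
true or false and ( E )
true or false and ( E or T )
true or false and ( T or T )
true or false and ( F or T )
true or false and ( true or T )
true or false and ( true or F )
true or false and ( true or false )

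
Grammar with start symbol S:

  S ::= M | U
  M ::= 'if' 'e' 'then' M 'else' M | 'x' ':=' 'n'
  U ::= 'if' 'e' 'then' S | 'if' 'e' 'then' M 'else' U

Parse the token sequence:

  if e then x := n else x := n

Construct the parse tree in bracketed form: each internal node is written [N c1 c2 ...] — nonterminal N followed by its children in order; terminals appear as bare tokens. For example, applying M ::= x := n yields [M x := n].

S
M
if e then M else M
if e then x := n else M
if e then x := n else x := n

[S [M if e then [M x := n] else [M x := n]]]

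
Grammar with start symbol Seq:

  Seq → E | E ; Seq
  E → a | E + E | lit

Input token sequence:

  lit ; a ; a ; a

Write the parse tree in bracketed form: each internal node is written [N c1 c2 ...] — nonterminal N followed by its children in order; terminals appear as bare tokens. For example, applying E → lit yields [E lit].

[Seq [E lit] ; [Seq [E a] ; [Seq [E a] ; [Seq [E a]]]]]

Seq
E ; Seq
lit ; Seq
lit ; E ; Seq
lit ; a ; Seq
lit ; a ; E ; Seq
lit ; a ; a ; Seq
lit ; a ; a ; E
lit ; a ; a ; a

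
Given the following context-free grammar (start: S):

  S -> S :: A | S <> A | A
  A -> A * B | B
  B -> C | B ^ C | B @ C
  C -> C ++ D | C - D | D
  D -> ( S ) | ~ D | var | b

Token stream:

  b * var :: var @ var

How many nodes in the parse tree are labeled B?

[S [S [A [A [B [C [D b]]]] * [B [C [D var]]]]] :: [A [B [B [C [D var]]] @ [C [D var]]]]]

4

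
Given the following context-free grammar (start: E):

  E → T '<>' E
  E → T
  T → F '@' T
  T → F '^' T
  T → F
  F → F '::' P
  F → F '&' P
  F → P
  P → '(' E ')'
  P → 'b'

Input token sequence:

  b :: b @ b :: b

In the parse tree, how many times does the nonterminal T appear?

2

[E [T [F [F [P b]] :: [P b]] @ [T [F [F [P b]] :: [P b]]]]]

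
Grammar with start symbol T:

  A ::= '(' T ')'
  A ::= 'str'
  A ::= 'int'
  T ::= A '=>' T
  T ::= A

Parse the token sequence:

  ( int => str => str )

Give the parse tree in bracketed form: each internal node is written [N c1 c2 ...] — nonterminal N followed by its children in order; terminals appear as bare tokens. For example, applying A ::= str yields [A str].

[T [A ( [T [A int] => [T [A str] => [T [A str]]]] )]]

T
A
( T )
( A => T )
( int => T )
( int => A => T )
( int => str => T )
( int => str => A )
( int => str => str )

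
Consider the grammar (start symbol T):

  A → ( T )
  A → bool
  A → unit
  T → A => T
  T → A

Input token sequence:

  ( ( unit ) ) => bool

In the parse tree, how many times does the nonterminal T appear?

[T [A ( [T [A ( [T [A unit]] )]] )] => [T [A bool]]]

4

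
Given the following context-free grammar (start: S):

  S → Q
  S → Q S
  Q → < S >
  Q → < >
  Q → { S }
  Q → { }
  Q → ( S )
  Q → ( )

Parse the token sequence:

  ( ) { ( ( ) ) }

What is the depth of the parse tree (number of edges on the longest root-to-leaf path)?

7

[S [Q ( )] [S [Q { [S [Q ( [S [Q ( )]] )]] }]]]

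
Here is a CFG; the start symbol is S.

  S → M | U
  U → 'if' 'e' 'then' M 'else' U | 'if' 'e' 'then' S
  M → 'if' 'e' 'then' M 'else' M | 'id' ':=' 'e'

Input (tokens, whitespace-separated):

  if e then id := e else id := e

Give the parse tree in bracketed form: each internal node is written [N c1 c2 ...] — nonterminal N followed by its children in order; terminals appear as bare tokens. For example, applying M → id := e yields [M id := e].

[S [M if e then [M id := e] else [M id := e]]]

S
M
if e then M else M
if e then id := e else M
if e then id := e else id := e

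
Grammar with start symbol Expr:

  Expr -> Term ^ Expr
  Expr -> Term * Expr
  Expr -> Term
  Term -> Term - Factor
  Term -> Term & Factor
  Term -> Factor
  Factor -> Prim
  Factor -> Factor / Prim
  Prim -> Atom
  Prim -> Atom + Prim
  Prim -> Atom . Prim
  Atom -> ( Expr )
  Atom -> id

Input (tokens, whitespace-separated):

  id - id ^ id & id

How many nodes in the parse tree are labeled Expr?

[Expr [Term [Term [Factor [Prim [Atom id]]]] - [Factor [Prim [Atom id]]]] ^ [Expr [Term [Term [Factor [Prim [Atom id]]]] & [Factor [Prim [Atom id]]]]]]

2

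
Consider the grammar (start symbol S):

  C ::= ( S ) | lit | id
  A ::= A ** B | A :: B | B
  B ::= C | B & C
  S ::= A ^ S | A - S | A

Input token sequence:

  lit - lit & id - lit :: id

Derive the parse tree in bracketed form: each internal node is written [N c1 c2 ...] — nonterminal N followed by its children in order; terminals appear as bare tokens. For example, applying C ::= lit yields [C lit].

S
A - S
B - S
C - S
lit - S
lit - A - S
lit - B - S
lit - B & C - S
lit - C & C - S
lit - lit & C - S
lit - lit & id - S
lit - lit & id - A
lit - lit & id - A :: B
lit - lit & id - B :: B
lit - lit & id - C :: B
lit - lit & id - lit :: B
lit - lit & id - lit :: C
lit - lit & id - lit :: id

[S [A [B [C lit]]] - [S [A [B [B [C lit]] & [C id]]] - [S [A [A [B [C lit]]] :: [B [C id]]]]]]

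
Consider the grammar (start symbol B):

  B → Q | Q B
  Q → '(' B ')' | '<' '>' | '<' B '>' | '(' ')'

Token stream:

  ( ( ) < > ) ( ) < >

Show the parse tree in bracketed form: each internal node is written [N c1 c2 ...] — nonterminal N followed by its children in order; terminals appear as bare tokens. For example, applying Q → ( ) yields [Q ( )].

B
Q B
( B ) B
( Q B ) B
( ( ) B ) B
( ( ) Q ) B
( ( ) < > ) B
( ( ) < > ) Q B
( ( ) < > ) ( ) B
( ( ) < > ) ( ) Q
( ( ) < > ) ( ) < >

[B [Q ( [B [Q ( )] [B [Q < >]]] )] [B [Q ( )] [B [Q < >]]]]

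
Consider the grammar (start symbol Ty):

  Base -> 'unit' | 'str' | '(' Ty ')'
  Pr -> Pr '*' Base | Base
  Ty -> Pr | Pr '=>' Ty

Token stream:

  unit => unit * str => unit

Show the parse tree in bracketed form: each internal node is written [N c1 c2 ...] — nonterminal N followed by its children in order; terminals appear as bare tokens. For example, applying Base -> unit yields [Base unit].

[Ty [Pr [Base unit]] => [Ty [Pr [Pr [Base unit]] * [Base str]] => [Ty [Pr [Base unit]]]]]

Ty
Pr => Ty
Base => Ty
unit => Ty
unit => Pr => Ty
unit => Pr * Base => Ty
unit => Base * Base => Ty
unit => unit * Base => Ty
unit => unit * str => Ty
unit => unit * str => Pr
unit => unit * str => Base
unit => unit * str => unit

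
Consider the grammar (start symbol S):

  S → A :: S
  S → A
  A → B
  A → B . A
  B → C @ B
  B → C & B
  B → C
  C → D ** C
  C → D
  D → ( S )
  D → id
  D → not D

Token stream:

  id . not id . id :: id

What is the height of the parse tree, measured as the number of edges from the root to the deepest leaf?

7

[S [A [B [C [D id]]] . [A [B [C [D not [D id]]]] . [A [B [C [D id]]]]]] :: [S [A [B [C [D id]]]]]]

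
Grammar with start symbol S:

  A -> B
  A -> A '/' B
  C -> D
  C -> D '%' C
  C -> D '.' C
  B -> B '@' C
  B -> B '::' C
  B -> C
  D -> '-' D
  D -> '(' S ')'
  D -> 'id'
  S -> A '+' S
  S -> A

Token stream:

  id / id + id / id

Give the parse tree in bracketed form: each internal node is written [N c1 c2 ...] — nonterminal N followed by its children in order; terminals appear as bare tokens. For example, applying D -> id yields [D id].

S
A + S
A / B + S
B / B + S
C / B + S
D / B + S
id / B + S
id / C + S
id / D + S
id / id + S
id / id + A
id / id + A / B
id / id + B / B
id / id + C / B
id / id + D / B
id / id + id / B
id / id + id / C
id / id + id / D
id / id + id / id

[S [A [A [B [C [D id]]]] / [B [C [D id]]]] + [S [A [A [B [C [D id]]]] / [B [C [D id]]]]]]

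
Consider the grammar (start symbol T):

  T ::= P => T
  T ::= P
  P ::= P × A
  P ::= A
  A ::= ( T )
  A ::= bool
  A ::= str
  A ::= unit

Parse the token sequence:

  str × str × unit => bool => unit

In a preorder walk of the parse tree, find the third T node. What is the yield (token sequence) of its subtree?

unit

[T [P [P [P [A str]] × [A str]] × [A unit]] => [T [P [A bool]] => [T [P [A unit]]]]]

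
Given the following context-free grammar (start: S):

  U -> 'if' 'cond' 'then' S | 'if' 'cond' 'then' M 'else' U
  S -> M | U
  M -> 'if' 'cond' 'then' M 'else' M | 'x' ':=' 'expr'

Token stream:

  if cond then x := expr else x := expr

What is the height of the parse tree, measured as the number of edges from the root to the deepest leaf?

3

[S [M if cond then [M x := expr] else [M x := expr]]]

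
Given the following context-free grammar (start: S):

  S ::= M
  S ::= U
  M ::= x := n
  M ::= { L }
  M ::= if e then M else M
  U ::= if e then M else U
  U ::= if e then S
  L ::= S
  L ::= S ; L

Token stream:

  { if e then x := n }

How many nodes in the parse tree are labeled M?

[S [M { [L [S [U if e then [S [M x := n]]]]] }]]

2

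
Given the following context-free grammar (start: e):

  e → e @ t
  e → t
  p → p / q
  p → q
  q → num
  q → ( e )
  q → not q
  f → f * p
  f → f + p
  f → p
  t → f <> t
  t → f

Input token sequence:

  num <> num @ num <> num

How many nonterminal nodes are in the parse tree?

18

[e [e [t [f [p [q num]]] <> [t [f [p [q num]]]]]] @ [t [f [p [q num]]] <> [t [f [p [q num]]]]]]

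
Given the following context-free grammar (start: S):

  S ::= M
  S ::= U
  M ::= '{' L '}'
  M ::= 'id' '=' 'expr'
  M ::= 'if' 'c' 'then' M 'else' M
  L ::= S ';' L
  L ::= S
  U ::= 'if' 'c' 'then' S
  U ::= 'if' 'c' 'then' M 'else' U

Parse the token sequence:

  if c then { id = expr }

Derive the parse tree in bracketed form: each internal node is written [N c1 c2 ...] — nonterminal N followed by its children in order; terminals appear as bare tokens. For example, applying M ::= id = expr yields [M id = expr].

[S [U if c then [S [M { [L [S [M id = expr]]] }]]]]

S
U
if c then S
if c then M
if c then { L }
if c then { S }
if c then { M }
if c then { id = expr }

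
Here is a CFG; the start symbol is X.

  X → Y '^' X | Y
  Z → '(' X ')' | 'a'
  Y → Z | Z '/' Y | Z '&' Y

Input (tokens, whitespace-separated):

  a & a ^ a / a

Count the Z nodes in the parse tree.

[X [Y [Z a] & [Y [Z a]]] ^ [X [Y [Z a] / [Y [Z a]]]]]

4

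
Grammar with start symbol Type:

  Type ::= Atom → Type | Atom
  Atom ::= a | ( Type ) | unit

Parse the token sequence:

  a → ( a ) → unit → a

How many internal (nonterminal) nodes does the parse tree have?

10

[Type [Atom a] → [Type [Atom ( [Type [Atom a]] )] → [Type [Atom unit] → [Type [Atom a]]]]]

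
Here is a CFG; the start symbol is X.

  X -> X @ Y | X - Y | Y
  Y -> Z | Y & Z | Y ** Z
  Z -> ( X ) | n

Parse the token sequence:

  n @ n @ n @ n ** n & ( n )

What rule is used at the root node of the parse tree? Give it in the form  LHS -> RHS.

[X [X [X [X [Y [Z n]]] @ [Y [Z n]]] @ [Y [Z n]]] @ [Y [Y [Y [Z n]] ** [Z n]] & [Z ( [X [Y [Z n]]] )]]]

X -> X @ Y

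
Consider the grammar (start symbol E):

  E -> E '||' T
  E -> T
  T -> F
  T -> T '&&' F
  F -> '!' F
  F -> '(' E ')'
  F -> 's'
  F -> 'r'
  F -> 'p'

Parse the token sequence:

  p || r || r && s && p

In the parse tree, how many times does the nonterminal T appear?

5

[E [E [E [T [F p]]] || [T [F r]]] || [T [T [T [F r]] && [F s]] && [F p]]]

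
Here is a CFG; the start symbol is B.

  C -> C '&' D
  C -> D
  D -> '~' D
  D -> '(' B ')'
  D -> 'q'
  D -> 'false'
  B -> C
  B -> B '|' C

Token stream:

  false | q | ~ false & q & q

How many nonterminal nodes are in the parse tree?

[B [B [B [C [D false]]] | [C [D q]]] | [C [C [C [D ~ [D false]]] & [D q]] & [D q]]]

14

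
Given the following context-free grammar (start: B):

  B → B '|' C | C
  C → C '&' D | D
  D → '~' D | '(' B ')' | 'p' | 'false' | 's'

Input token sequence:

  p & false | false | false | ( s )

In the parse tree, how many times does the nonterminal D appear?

6

[B [B [B [B [C [C [D p]] & [D false]]] | [C [D false]]] | [C [D false]]] | [C [D ( [B [C [D s]]] )]]]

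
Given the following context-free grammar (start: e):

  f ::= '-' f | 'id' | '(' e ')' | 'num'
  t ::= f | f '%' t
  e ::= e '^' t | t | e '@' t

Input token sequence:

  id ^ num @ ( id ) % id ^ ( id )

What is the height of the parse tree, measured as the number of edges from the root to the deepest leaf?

7

[e [e [e [e [t [f id]]] ^ [t [f num]]] @ [t [f ( [e [t [f id]]] )] % [t [f id]]]] ^ [t [f ( [e [t [f id]]] )]]]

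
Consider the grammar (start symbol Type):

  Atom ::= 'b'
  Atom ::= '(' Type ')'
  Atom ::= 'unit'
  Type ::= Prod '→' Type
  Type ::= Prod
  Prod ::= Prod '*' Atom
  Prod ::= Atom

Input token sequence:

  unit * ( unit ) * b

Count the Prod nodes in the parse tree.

4

[Type [Prod [Prod [Prod [Atom unit]] * [Atom ( [Type [Prod [Atom unit]]] )]] * [Atom b]]]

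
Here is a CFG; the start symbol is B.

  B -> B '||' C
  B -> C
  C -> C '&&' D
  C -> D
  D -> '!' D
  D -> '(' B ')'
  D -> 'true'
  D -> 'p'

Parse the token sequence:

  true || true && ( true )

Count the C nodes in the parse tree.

4

[B [B [C [D true]]] || [C [C [D true]] && [D ( [B [C [D true]]] )]]]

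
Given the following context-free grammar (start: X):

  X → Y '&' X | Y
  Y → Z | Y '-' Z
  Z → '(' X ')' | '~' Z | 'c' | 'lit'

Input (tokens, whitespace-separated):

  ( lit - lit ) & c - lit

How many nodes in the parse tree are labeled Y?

5

[X [Y [Z ( [X [Y [Y [Z lit]] - [Z lit]]] )]] & [X [Y [Y [Z c]] - [Z lit]]]]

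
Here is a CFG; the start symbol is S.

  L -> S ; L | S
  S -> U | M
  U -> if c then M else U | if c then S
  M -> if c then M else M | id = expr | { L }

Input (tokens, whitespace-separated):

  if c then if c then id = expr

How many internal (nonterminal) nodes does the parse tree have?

6

[S [U if c then [S [U if c then [S [M id = expr]]]]]]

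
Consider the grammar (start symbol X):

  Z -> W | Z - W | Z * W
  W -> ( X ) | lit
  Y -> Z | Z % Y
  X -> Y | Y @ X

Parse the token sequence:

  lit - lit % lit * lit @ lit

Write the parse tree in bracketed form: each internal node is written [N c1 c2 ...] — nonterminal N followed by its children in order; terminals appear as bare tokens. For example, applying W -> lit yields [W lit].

[X [Y [Z [Z [W lit]] - [W lit]] % [Y [Z [Z [W lit]] * [W lit]]]] @ [X [Y [Z [W lit]]]]]

X
Y @ X
Z % Y @ X
Z - W % Y @ X
W - W % Y @ X
lit - W % Y @ X
lit - lit % Y @ X
lit - lit % Z @ X
lit - lit % Z * W @ X
lit - lit % W * W @ X
lit - lit % lit * W @ X
lit - lit % lit * lit @ X
lit - lit % lit * lit @ Y
lit - lit % lit * lit @ Z
lit - lit % lit * lit @ W
lit - lit % lit * lit @ lit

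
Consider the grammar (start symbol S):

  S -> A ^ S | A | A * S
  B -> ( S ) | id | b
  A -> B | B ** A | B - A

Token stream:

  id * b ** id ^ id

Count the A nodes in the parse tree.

4

[S [A [B id]] * [S [A [B b] ** [A [B id]]] ^ [S [A [B id]]]]]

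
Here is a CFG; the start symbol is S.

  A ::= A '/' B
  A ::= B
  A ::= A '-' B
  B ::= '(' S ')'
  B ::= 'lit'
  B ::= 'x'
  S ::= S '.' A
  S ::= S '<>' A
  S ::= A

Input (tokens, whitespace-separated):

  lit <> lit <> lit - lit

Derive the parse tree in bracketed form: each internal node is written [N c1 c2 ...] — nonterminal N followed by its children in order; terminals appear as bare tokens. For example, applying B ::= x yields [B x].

[S [S [S [A [B lit]]] <> [A [B lit]]] <> [A [A [B lit]] - [B lit]]]

S
S <> A
S <> A <> A
A <> A <> A
B <> A <> A
lit <> A <> A
lit <> B <> A
lit <> lit <> A
lit <> lit <> A - B
lit <> lit <> B - B
lit <> lit <> lit - B
lit <> lit <> lit - lit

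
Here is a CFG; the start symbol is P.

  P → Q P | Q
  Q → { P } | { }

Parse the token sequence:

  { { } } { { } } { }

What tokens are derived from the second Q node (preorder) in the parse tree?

[P [Q { [P [Q { }]] }] [P [Q { [P [Q { }]] }] [P [Q { }]]]]

{ }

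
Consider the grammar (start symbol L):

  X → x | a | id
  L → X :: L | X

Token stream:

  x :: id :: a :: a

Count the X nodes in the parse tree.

[L [X x] :: [L [X id] :: [L [X a] :: [L [X a]]]]]

4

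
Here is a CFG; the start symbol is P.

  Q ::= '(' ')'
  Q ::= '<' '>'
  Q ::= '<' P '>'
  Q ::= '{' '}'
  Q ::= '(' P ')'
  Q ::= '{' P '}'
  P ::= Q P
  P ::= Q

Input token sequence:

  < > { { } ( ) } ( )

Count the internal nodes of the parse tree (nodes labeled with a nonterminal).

[P [Q < >] [P [Q { [P [Q { }] [P [Q ( )]]] }] [P [Q ( )]]]]

10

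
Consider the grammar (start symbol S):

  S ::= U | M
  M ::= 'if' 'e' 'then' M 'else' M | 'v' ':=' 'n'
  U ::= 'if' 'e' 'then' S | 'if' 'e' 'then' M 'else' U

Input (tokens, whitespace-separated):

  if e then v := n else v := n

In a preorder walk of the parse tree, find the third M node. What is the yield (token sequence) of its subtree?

[S [M if e then [M v := n] else [M v := n]]]

v := n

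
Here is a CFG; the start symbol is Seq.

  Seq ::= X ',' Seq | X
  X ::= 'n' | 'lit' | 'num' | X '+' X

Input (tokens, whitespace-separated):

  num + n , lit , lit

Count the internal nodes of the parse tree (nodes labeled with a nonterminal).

[Seq [X [X num] + [X n]] , [Seq [X lit] , [Seq [X lit]]]]

8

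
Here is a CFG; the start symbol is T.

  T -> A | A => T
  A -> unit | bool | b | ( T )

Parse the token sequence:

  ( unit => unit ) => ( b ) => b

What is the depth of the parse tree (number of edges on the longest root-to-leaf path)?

[T [A ( [T [A unit] => [T [A unit]]] )] => [T [A ( [T [A b]] )] => [T [A b]]]]

5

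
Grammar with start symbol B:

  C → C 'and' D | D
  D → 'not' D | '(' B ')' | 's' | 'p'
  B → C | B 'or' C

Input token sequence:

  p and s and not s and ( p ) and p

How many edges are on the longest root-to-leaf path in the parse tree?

7

[B [C [C [C [C [C [D p]] and [D s]] and [D not [D s]]] and [D ( [B [C [D p]]] )]] and [D p]]]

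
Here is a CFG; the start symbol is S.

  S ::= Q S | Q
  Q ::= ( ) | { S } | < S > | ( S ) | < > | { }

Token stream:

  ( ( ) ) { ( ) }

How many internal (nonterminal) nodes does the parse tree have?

8

[S [Q ( [S [Q ( )]] )] [S [Q { [S [Q ( )]] }]]]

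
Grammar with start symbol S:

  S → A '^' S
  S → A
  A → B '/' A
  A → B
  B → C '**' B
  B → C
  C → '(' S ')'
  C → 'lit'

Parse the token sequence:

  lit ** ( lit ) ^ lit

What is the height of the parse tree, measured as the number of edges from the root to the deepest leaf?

[S [A [B [C lit] ** [B [C ( [S [A [B [C lit]]]] )]]]] ^ [S [A [B [C lit]]]]]

9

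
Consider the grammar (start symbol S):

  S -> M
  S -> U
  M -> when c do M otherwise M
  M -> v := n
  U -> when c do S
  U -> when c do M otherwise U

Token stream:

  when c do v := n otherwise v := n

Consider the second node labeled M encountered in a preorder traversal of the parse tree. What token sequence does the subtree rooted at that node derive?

[S [M when c do [M v := n] otherwise [M v := n]]]

v := n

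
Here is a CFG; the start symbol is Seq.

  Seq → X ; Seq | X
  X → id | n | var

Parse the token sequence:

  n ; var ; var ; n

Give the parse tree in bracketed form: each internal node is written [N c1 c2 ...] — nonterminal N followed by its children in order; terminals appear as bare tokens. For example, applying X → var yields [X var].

Seq
X ; Seq
n ; Seq
n ; X ; Seq
n ; var ; Seq
n ; var ; X ; Seq
n ; var ; var ; Seq
n ; var ; var ; X
n ; var ; var ; n

[Seq [X n] ; [Seq [X var] ; [Seq [X var] ; [Seq [X n]]]]]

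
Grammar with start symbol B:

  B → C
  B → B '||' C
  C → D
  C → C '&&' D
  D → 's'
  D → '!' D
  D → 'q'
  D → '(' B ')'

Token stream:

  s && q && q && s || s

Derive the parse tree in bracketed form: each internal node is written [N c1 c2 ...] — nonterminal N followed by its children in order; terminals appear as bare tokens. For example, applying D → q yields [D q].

[B [B [C [C [C [C [D s]] && [D q]] && [D q]] && [D s]]] || [C [D s]]]

B
B || C
C || C
C && D || C
C && D && D || C
C && D && D && D || C
D && D && D && D || C
s && D && D && D || C
s && q && D && D || C
s && q && q && D || C
s && q && q && s || C
s && q && q && s || D
s && q && q && s || s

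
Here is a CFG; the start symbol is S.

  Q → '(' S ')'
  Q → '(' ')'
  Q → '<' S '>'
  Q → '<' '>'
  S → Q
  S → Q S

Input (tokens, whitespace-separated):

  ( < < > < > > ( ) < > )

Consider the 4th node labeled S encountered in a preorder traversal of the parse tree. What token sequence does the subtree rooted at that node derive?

[S [Q ( [S [Q < [S [Q < >] [S [Q < >]]] >] [S [Q ( )] [S [Q < >]]]] )]]

< >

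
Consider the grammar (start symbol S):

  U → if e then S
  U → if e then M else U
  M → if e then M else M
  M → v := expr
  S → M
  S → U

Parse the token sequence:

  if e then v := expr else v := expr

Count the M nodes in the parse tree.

3

[S [M if e then [M v := expr] else [M v := expr]]]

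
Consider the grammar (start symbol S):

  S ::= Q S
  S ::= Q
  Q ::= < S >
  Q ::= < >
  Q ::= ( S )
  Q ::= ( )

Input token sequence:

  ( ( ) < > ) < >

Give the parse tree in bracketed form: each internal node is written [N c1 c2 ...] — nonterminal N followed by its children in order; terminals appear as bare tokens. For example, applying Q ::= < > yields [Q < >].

S
Q S
( S ) S
( Q S ) S
( ( ) S ) S
( ( ) Q ) S
( ( ) < > ) S
( ( ) < > ) Q
( ( ) < > ) < >

[S [Q ( [S [Q ( )] [S [Q < >]]] )] [S [Q < >]]]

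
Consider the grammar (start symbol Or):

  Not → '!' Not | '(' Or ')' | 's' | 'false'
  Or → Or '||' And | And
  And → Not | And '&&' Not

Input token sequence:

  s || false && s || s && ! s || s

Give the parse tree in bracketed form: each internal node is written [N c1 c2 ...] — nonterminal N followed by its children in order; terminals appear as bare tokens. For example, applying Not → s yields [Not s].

Or
Or || And
Or || And || And
Or || And || And || And
And || And || And || And
Not || And || And || And
s || And || And || And
s || And && Not || And || And
s || Not && Not || And || And
s || false && Not || And || And
s || false && s || And || And
s || false && s || And && Not || And
s || false && s || Not && Not || And
s || false && s || s && Not || And
s || false && s || s && ! Not || And
s || false && s || s && ! s || And
s || false && s || s && ! s || Not
s || false && s || s && ! s || s

[Or [Or [Or [Or [And [Not s]]] || [And [And [Not false]] && [Not s]]] || [And [And [Not s]] && [Not ! [Not s]]]] || [And [Not s]]]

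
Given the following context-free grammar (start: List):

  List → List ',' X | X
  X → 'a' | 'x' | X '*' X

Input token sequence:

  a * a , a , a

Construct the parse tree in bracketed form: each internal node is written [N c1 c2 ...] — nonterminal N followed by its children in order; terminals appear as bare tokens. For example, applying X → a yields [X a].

List
List , X
List , X , X
X , X , X
X * X , X , X
a * X , X , X
a * a , X , X
a * a , a , X
a * a , a , a

[List [List [List [X [X a] * [X a]]] , [X a]] , [X a]]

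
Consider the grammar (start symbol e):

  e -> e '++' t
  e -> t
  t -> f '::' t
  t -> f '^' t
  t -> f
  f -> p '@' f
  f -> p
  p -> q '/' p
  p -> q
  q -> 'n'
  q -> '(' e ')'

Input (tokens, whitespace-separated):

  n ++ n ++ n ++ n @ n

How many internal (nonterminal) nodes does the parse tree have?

23

[e [e [e [e [t [f [p [q n]]]]] ++ [t [f [p [q n]]]]] ++ [t [f [p [q n]]]]] ++ [t [f [p [q n]] @ [f [p [q n]]]]]]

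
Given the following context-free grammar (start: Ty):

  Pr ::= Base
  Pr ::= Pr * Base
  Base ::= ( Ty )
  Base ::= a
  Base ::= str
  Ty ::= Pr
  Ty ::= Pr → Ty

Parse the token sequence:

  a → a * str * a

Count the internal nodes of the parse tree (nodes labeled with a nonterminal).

10

[Ty [Pr [Base a]] → [Ty [Pr [Pr [Pr [Base a]] * [Base str]] * [Base a]]]]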